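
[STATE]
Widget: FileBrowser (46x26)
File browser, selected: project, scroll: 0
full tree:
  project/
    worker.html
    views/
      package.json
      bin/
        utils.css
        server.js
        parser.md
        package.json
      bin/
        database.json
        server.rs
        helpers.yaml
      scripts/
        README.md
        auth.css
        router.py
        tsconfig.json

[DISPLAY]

> [-] project/                                
    worker.html                               
    [+] views/                                
                                              
                                              
                                              
                                              
                                              
                                              
                                              
                                              
                                              
                                              
                                              
                                              
                                              
                                              
                                              
                                              
                                              
                                              
                                              
                                              
                                              
                                              
                                              


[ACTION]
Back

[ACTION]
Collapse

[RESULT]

> [+] project/                                
                                              
                                              
                                              
                                              
                                              
                                              
                                              
                                              
                                              
                                              
                                              
                                              
                                              
                                              
                                              
                                              
                                              
                                              
                                              
                                              
                                              
                                              
                                              
                                              
                                              


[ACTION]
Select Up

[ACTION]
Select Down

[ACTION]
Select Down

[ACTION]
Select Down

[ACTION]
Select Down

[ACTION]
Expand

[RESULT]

> [-] project/                                
    worker.html                               
    [+] views/                                
                                              
                                              
                                              
                                              
                                              
                                              
                                              
                                              
                                              
                                              
                                              
                                              
                                              
                                              
                                              
                                              
                                              
                                              
                                              
                                              
                                              
                                              
                                              


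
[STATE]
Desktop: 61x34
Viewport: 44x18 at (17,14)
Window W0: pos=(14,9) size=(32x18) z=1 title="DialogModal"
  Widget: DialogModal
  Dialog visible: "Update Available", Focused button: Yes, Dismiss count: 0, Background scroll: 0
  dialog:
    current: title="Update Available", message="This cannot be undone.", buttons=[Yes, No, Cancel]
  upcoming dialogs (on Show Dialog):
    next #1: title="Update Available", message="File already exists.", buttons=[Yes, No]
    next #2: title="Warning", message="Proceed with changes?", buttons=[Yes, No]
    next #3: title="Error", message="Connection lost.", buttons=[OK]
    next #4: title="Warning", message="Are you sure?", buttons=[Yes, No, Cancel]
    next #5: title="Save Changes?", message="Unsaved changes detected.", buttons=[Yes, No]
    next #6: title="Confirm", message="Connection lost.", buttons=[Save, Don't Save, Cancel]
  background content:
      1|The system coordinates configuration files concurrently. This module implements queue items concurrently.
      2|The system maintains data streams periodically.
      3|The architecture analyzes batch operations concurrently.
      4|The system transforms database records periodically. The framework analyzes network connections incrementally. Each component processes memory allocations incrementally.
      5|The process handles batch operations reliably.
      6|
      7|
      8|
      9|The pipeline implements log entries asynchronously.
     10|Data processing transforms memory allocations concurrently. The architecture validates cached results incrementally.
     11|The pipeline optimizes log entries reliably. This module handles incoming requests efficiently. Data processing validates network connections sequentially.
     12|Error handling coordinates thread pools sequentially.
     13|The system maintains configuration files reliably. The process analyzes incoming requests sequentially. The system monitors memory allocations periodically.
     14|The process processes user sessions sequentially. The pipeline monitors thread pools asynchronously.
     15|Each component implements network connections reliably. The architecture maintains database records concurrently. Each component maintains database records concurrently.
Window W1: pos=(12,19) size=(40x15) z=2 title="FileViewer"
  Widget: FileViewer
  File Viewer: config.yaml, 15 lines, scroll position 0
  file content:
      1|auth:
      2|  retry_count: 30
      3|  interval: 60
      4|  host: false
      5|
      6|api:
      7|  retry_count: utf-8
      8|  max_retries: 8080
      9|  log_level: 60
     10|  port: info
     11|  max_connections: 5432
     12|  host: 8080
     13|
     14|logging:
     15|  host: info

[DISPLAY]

e architecture analyzes batc┃               
e system transforms database┃               
┌────────────────────────┐er┃               
│    Update Available    │  ┃               
│ This cannot be undone. │  ┃               
━━━━━━━━━━━━━━━━━━━━━━━━━━━━━━━━━━┓         
eViewer                           ┃         
──────────────────────────────────┨         
:                                ▲┃         
try_count: 30                    █┃         
terval: 60                       ░┃         
st: false                        ░┃         
                                 ░┃         
                                 ░┃         
try_count: utf-8                 ░┃         
x_retries: 8080                  ░┃         
g_level: 60                      ░┃         
rt: info                         ░┃         


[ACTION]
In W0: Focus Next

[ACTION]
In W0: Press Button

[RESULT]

e architecture analyzes batc┃               
e system transforms database┃               
e process handles batch oper┃               
                            ┃               
                            ┃               
━━━━━━━━━━━━━━━━━━━━━━━━━━━━━━━━━━┓         
eViewer                           ┃         
──────────────────────────────────┨         
:                                ▲┃         
try_count: 30                    █┃         
terval: 60                       ░┃         
st: false                        ░┃         
                                 ░┃         
                                 ░┃         
try_count: utf-8                 ░┃         
x_retries: 8080                  ░┃         
g_level: 60                      ░┃         
rt: info                         ░┃         


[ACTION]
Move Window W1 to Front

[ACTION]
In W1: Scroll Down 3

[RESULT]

e architecture analyzes batc┃               
e system transforms database┃               
e process handles batch oper┃               
                            ┃               
                            ┃               
━━━━━━━━━━━━━━━━━━━━━━━━━━━━━━━━━━┓         
eViewer                           ┃         
──────────────────────────────────┨         
st: false                        ▲┃         
                                 ░┃         
                                 ░┃         
try_count: utf-8                 ░┃         
x_retries: 8080                  ░┃         
g_level: 60                      ░┃         
rt: info                         ░┃         
x_connections: 5432              █┃         
st: 8080                         ░┃         
                                 ░┃         


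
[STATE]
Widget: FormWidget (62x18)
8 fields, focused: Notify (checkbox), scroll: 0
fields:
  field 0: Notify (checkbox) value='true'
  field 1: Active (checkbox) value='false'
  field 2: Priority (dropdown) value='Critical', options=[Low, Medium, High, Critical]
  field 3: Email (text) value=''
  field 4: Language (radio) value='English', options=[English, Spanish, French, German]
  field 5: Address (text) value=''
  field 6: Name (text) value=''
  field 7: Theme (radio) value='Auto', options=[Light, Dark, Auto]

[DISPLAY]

> Notify:     [x]                                             
  Active:     [ ]                                             
  Priority:   [Critical                                     ▼]
  Email:      [                                              ]
  Language:   (●) English  ( ) Spanish  ( ) French  ( ) German
  Address:    [                                              ]
  Name:       [                                              ]
  Theme:      ( ) Light  ( ) Dark  (●) Auto                   
                                                              
                                                              
                                                              
                                                              
                                                              
                                                              
                                                              
                                                              
                                                              
                                                              


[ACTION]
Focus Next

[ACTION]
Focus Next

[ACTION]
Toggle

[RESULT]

  Notify:     [x]                                             
  Active:     [ ]                                             
> Priority:   [Critical                                     ▼]
  Email:      [                                              ]
  Language:   (●) English  ( ) Spanish  ( ) French  ( ) German
  Address:    [                                              ]
  Name:       [                                              ]
  Theme:      ( ) Light  ( ) Dark  (●) Auto                   
                                                              
                                                              
                                                              
                                                              
                                                              
                                                              
                                                              
                                                              
                                                              
                                                              


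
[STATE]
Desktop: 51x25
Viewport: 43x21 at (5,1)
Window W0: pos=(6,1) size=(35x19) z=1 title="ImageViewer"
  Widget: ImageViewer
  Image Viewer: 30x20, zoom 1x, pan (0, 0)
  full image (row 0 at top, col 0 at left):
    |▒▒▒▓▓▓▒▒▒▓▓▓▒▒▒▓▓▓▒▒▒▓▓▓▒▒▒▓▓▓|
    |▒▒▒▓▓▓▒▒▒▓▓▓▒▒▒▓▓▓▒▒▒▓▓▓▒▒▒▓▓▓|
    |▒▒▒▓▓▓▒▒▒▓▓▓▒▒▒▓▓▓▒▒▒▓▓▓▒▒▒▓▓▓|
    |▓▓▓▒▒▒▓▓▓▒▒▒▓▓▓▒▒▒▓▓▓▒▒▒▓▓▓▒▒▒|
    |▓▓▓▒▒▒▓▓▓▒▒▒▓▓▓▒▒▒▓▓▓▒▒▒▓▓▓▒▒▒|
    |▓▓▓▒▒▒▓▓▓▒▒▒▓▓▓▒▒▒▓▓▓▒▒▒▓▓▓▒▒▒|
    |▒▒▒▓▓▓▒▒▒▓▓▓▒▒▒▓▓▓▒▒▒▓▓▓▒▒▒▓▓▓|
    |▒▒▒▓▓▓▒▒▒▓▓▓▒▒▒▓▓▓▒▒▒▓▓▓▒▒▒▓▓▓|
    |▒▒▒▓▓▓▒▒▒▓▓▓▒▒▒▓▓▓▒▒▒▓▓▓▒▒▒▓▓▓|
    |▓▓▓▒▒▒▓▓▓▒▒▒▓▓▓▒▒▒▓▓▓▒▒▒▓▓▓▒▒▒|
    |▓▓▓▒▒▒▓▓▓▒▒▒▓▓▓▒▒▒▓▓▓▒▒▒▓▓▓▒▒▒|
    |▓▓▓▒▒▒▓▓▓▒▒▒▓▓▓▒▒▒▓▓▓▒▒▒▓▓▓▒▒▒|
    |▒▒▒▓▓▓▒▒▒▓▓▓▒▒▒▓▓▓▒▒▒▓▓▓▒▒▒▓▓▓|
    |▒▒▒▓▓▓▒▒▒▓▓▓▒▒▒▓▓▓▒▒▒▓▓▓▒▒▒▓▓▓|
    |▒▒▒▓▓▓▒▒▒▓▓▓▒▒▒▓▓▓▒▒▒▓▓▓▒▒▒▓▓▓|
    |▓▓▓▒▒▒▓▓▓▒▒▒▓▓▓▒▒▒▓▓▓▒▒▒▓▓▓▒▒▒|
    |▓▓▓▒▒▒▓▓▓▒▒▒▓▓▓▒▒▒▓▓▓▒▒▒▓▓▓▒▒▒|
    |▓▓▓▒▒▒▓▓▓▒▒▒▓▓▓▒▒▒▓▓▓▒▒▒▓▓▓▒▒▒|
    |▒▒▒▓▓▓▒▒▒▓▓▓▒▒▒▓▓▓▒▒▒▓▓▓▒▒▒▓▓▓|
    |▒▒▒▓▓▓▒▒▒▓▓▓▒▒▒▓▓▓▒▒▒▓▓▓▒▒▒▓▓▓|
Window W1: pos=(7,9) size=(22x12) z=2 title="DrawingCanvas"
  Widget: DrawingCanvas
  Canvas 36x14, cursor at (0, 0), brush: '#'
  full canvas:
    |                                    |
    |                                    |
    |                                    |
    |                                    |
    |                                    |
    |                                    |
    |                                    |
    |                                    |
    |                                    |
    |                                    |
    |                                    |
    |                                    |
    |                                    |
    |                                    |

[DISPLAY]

 ┏━━━━━━━━━━━━━━━━━━━━━━━━━━━━━━━━━┓       
 ┃ ImageViewer                     ┃       
 ┠─────────────────────────────────┨       
 ┃▒▒▒▓▓▓▒▒▒▓▓▓▒▒▒▓▓▓▒▒▒▓▓▓▒▒▒▓▓▓   ┃       
 ┃▒▒▒▓▓▓▒▒▒▓▓▓▒▒▒▓▓▓▒▒▒▓▓▓▒▒▒▓▓▓   ┃       
 ┃▒▒▒▓▓▓▒▒▒▓▓▓▒▒▒▓▓▓▒▒▒▓▓▓▒▒▒▓▓▓   ┃       
 ┃▓▓▓▒▒▒▓▓▓▒▒▒▓▓▓▒▒▒▓▓▓▒▒▒▓▓▓▒▒▒   ┃       
 ┃▓▓▓▒▒▒▓▓▓▒▒▒▓▓▓▒▒▒▓▓▓▒▒▒▓▓▓▒▒▒   ┃       
 ┃┏━━━━━━━━━━━━━━━━━━━━┓▒▒▓▓▓▒▒▒   ┃       
 ┃┃ DrawingCanvas      ┃▓▓▒▒▒▓▓▓   ┃       
 ┃┠────────────────────┨▓▓▒▒▒▓▓▓   ┃       
 ┃┃+                   ┃▓▓▒▒▒▓▓▓   ┃       
 ┃┃                    ┃▒▒▓▓▓▒▒▒   ┃       
 ┃┃                    ┃▒▒▓▓▓▒▒▒   ┃       
 ┃┃                    ┃▒▒▓▓▓▒▒▒   ┃       
 ┃┃                    ┃▓▓▒▒▒▓▓▓   ┃       
 ┃┃                    ┃▓▓▒▒▒▓▓▓   ┃       
 ┃┃                    ┃▓▓▒▒▒▓▓▓   ┃       
 ┗┃                    ┃━━━━━━━━━━━┛       
  ┗━━━━━━━━━━━━━━━━━━━━┛                   
                                           


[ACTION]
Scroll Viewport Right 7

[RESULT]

━━━━━━━━━━━━━━━━━━━━━━━━━━━━━━━━┓          
ImageViewer                     ┃          
────────────────────────────────┨          
▒▒▓▓▓▒▒▒▓▓▓▒▒▒▓▓▓▒▒▒▓▓▓▒▒▒▓▓▓   ┃          
▒▒▓▓▓▒▒▒▓▓▓▒▒▒▓▓▓▒▒▒▓▓▓▒▒▒▓▓▓   ┃          
▒▒▓▓▓▒▒▒▓▓▓▒▒▒▓▓▓▒▒▒▓▓▓▒▒▒▓▓▓   ┃          
▓▓▒▒▒▓▓▓▒▒▒▓▓▓▒▒▒▓▓▓▒▒▒▓▓▓▒▒▒   ┃          
▓▓▒▒▒▓▓▓▒▒▒▓▓▓▒▒▒▓▓▓▒▒▒▓▓▓▒▒▒   ┃          
━━━━━━━━━━━━━━━━━━━━┓▒▒▓▓▓▒▒▒   ┃          
 DrawingCanvas      ┃▓▓▒▒▒▓▓▓   ┃          
────────────────────┨▓▓▒▒▒▓▓▓   ┃          
+                   ┃▓▓▒▒▒▓▓▓   ┃          
                    ┃▒▒▓▓▓▒▒▒   ┃          
                    ┃▒▒▓▓▓▒▒▒   ┃          
                    ┃▒▒▓▓▓▒▒▒   ┃          
                    ┃▓▓▒▒▒▓▓▓   ┃          
                    ┃▓▓▒▒▒▓▓▓   ┃          
                    ┃▓▓▒▒▒▓▓▓   ┃          
                    ┃━━━━━━━━━━━┛          
━━━━━━━━━━━━━━━━━━━━┛                      
                                           


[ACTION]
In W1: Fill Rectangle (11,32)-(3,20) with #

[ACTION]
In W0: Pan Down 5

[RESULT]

━━━━━━━━━━━━━━━━━━━━━━━━━━━━━━━━┓          
ImageViewer                     ┃          
────────────────────────────────┨          
▓▓▒▒▒▓▓▓▒▒▒▓▓▓▒▒▒▓▓▓▒▒▒▓▓▓▒▒▒   ┃          
▒▒▓▓▓▒▒▒▓▓▓▒▒▒▓▓▓▒▒▒▓▓▓▒▒▒▓▓▓   ┃          
▒▒▓▓▓▒▒▒▓▓▓▒▒▒▓▓▓▒▒▒▓▓▓▒▒▒▓▓▓   ┃          
▒▒▓▓▓▒▒▒▓▓▓▒▒▒▓▓▓▒▒▒▓▓▓▒▒▒▓▓▓   ┃          
▓▓▒▒▒▓▓▓▒▒▒▓▓▓▒▒▒▓▓▓▒▒▒▓▓▓▒▒▒   ┃          
━━━━━━━━━━━━━━━━━━━━┓▒▒▓▓▓▒▒▒   ┃          
 DrawingCanvas      ┃▒▒▓▓▓▒▒▒   ┃          
────────────────────┨▓▓▒▒▒▓▓▓   ┃          
+                   ┃▓▓▒▒▒▓▓▓   ┃          
                    ┃▓▓▒▒▒▓▓▓   ┃          
                    ┃▒▒▓▓▓▒▒▒   ┃          
                    ┃▒▒▓▓▓▒▒▒   ┃          
                    ┃▒▒▓▓▓▒▒▒   ┃          
                    ┃▓▓▒▒▒▓▓▓   ┃          
                    ┃▓▓▒▒▒▓▓▓   ┃          
                    ┃━━━━━━━━━━━┛          
━━━━━━━━━━━━━━━━━━━━┛                      
                                           


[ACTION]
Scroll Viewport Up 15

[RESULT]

                                           
━━━━━━━━━━━━━━━━━━━━━━━━━━━━━━━━┓          
ImageViewer                     ┃          
────────────────────────────────┨          
▓▓▒▒▒▓▓▓▒▒▒▓▓▓▒▒▒▓▓▓▒▒▒▓▓▓▒▒▒   ┃          
▒▒▓▓▓▒▒▒▓▓▓▒▒▒▓▓▓▒▒▒▓▓▓▒▒▒▓▓▓   ┃          
▒▒▓▓▓▒▒▒▓▓▓▒▒▒▓▓▓▒▒▒▓▓▓▒▒▒▓▓▓   ┃          
▒▒▓▓▓▒▒▒▓▓▓▒▒▒▓▓▓▒▒▒▓▓▓▒▒▒▓▓▓   ┃          
▓▓▒▒▒▓▓▓▒▒▒▓▓▓▒▒▒▓▓▓▒▒▒▓▓▓▒▒▒   ┃          
━━━━━━━━━━━━━━━━━━━━┓▒▒▓▓▓▒▒▒   ┃          
 DrawingCanvas      ┃▒▒▓▓▓▒▒▒   ┃          
────────────────────┨▓▓▒▒▒▓▓▓   ┃          
+                   ┃▓▓▒▒▒▓▓▓   ┃          
                    ┃▓▓▒▒▒▓▓▓   ┃          
                    ┃▒▒▓▓▓▒▒▒   ┃          
                    ┃▒▒▓▓▓▒▒▒   ┃          
                    ┃▒▒▓▓▓▒▒▒   ┃          
                    ┃▓▓▒▒▒▓▓▓   ┃          
                    ┃▓▓▒▒▒▓▓▓   ┃          
                    ┃━━━━━━━━━━━┛          
━━━━━━━━━━━━━━━━━━━━┛                      


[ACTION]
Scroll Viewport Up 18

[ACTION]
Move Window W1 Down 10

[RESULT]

                                           
━━━━━━━━━━━━━━━━━━━━━━━━━━━━━━━━┓          
ImageViewer                     ┃          
────────────────────────────────┨          
▓▓▒▒▒▓▓▓▒▒▒▓▓▓▒▒▒▓▓▓▒▒▒▓▓▓▒▒▒   ┃          
▒▒▓▓▓▒▒▒▓▓▓▒▒▒▓▓▓▒▒▒▓▓▓▒▒▒▓▓▓   ┃          
▒▒▓▓▓▒▒▒▓▓▓▒▒▒▓▓▓▒▒▒▓▓▓▒▒▒▓▓▓   ┃          
▒▒▓▓▓▒▒▒▓▓▓▒▒▒▓▓▓▒▒▒▓▓▓▒▒▒▓▓▓   ┃          
▓▓▒▒▒▓▓▓▒▒▒▓▓▓▒▒▒▓▓▓▒▒▒▓▓▓▒▒▒   ┃          
▓▓▒▒▒▓▓▓▒▒▒▓▓▓▒▒▒▓▓▓▒▒▒▓▓▓▒▒▒   ┃          
▓▓▒▒▒▓▓▓▒▒▒▓▓▓▒▒▒▓▓▓▒▒▒▓▓▓▒▒▒   ┃          
▒▒▓▓▓▒▒▒▓▓▓▒▒▒▓▓▓▒▒▒▓▓▓▒▒▒▓▓▓   ┃          
▒▒▓▓▓▒▒▒▓▓▓▒▒▒▓▓▓▒▒▒▓▓▓▒▒▒▓▓▓   ┃          
━━━━━━━━━━━━━━━━━━━━┓▓▓▒▒▒▓▓▓   ┃          
 DrawingCanvas      ┃▒▒▓▓▓▒▒▒   ┃          
────────────────────┨▒▒▓▓▓▒▒▒   ┃          
+                   ┃▒▒▓▓▓▒▒▒   ┃          
                    ┃▓▓▒▒▒▓▓▓   ┃          
                    ┃▓▓▒▒▒▓▓▓   ┃          
                    ┃━━━━━━━━━━━┛          
                    ┃                      


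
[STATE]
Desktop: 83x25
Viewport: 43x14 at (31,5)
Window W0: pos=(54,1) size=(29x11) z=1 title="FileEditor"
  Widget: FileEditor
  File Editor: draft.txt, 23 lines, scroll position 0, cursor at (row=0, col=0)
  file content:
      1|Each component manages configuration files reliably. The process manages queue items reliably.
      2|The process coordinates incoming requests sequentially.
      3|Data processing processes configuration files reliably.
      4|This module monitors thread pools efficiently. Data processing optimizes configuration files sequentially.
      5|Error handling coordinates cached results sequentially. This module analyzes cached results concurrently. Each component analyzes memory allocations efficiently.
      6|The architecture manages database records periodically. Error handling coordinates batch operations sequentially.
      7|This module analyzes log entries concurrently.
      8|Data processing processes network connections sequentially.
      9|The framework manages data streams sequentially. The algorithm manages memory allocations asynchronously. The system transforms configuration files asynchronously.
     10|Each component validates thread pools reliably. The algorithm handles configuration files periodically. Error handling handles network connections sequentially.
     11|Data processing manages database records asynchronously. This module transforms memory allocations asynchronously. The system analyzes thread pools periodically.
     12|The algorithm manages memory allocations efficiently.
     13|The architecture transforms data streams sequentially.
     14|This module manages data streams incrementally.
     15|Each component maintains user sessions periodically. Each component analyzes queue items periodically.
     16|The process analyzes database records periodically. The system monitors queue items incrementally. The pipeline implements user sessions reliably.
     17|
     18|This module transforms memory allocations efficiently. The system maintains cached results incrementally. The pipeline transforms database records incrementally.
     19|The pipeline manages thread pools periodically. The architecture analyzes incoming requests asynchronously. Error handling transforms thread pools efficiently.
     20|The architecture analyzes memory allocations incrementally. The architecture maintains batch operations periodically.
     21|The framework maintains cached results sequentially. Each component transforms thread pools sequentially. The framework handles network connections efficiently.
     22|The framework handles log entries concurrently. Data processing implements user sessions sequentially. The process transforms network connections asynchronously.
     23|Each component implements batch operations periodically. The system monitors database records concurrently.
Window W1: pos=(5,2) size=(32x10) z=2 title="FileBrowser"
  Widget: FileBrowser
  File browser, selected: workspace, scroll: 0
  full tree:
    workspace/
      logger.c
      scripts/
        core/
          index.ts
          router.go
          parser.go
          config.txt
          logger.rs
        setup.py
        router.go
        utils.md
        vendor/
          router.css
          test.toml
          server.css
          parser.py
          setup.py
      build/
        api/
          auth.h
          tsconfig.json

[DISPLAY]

     ┃                 ┃The process coordin
     ┃                 ┃Data processing pro
     ┃                 ┃This module monitor
     ┃                 ┃Error handling coor
     ┃                 ┃The architecture ma
     ┃                 ┃This module analyze
━━━━━┛                 ┗━━━━━━━━━━━━━━━━━━━
                                           
                                           
                                           
                                           
                                           
                                           
                                           


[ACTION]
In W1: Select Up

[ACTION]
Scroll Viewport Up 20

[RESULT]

                                           
                       ┏━━━━━━━━━━━━━━━━━━━
━━━━━┓                 ┃ FileEditor        
     ┃                 ┠───────────────────
─────┨                 ┃█ach component mana
     ┃                 ┃The process coordin
     ┃                 ┃Data processing pro
     ┃                 ┃This module monitor
     ┃                 ┃Error handling coor
     ┃                 ┃The architecture ma
     ┃                 ┃This module analyze
━━━━━┛                 ┗━━━━━━━━━━━━━━━━━━━
                                           
                                           


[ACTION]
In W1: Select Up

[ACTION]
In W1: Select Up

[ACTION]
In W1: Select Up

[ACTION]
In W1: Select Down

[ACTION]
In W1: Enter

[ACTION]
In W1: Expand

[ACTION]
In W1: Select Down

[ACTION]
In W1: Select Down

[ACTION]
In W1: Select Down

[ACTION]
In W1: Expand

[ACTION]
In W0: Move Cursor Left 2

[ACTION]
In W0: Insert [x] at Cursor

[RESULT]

                                           
                       ┏━━━━━━━━━━━━━━━━━━━
━━━━━┓                 ┃ FileEditor        
     ┃                 ┠───────────────────
─────┨                 ┃x█ach component man
     ┃                 ┃The process coordin
     ┃                 ┃Data processing pro
     ┃                 ┃This module monitor
     ┃                 ┃Error handling coor
     ┃                 ┃The architecture ma
     ┃                 ┃This module analyze
━━━━━┛                 ┗━━━━━━━━━━━━━━━━━━━
                                           
                                           


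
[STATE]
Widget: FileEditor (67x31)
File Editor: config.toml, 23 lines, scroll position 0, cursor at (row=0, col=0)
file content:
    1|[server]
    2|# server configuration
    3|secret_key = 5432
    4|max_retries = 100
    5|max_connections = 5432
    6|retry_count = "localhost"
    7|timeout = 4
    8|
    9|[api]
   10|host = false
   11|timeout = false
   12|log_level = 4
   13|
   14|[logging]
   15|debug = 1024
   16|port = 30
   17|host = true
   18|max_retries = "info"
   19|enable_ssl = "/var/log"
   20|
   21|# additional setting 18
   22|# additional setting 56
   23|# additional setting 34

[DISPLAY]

█server]                                                          ▲
# server configuration                                            █
secret_key = 5432                                                 ░
max_retries = 100                                                 ░
max_connections = 5432                                            ░
retry_count = "localhost"                                         ░
timeout = 4                                                       ░
                                                                  ░
[api]                                                             ░
host = false                                                      ░
timeout = false                                                   ░
log_level = 4                                                     ░
                                                                  ░
[logging]                                                         ░
debug = 1024                                                      ░
port = 30                                                         ░
host = true                                                       ░
max_retries = "info"                                              ░
enable_ssl = "/var/log"                                           ░
                                                                  ░
# additional setting 18                                           ░
# additional setting 56                                           ░
# additional setting 34                                           ░
                                                                  ░
                                                                  ░
                                                                  ░
                                                                  ░
                                                                  ░
                                                                  ░
                                                                  ░
                                                                  ▼


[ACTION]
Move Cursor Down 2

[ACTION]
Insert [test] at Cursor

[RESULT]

[server]                                                          ▲
# server configuration                                            █
test█ecret_key = 5432                                             ░
max_retries = 100                                                 ░
max_connections = 5432                                            ░
retry_count = "localhost"                                         ░
timeout = 4                                                       ░
                                                                  ░
[api]                                                             ░
host = false                                                      ░
timeout = false                                                   ░
log_level = 4                                                     ░
                                                                  ░
[logging]                                                         ░
debug = 1024                                                      ░
port = 30                                                         ░
host = true                                                       ░
max_retries = "info"                                              ░
enable_ssl = "/var/log"                                           ░
                                                                  ░
# additional setting 18                                           ░
# additional setting 56                                           ░
# additional setting 34                                           ░
                                                                  ░
                                                                  ░
                                                                  ░
                                                                  ░
                                                                  ░
                                                                  ░
                                                                  ░
                                                                  ▼


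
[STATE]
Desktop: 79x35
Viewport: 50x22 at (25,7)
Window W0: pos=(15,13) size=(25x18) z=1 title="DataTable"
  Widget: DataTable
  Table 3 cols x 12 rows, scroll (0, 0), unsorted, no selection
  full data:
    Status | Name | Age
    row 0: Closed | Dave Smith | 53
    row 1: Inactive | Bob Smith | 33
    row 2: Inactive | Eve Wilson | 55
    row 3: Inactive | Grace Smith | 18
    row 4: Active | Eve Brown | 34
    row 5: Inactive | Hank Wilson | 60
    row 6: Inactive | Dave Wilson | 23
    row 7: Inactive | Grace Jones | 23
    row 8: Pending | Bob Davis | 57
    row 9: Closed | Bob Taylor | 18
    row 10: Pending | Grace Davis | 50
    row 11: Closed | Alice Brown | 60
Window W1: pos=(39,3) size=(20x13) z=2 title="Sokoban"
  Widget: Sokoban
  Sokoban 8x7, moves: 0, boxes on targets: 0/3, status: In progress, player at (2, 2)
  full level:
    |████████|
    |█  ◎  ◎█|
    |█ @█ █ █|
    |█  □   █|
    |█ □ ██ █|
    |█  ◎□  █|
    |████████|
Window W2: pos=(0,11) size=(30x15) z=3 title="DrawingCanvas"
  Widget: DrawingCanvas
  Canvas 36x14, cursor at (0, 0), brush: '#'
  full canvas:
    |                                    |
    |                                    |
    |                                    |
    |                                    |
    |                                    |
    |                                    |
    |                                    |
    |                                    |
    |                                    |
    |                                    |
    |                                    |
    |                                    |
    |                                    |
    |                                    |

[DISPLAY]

              ┃█  ◎  ◎█          ┃                
              ┃█ @█ █ █          ┃                
              ┃█  □   █          ┃                
              ┃█ □ ██ █          ┃                
━━━━┓         ┃█  ◎□  █          ┃                
    ┃         ┃████████          ┃                
────┨━━━━━━━━━┃Moves: 0  0/3     ┃                
    ┃         ┃                  ┃                
    ┃─────────┗━━━━━━━━━━━━━━━━━━┛                
    ┃      │Ag┃                                   
    ┃──────┼──┃                                   
    ┃Smith │53┃                                   
    ┃mith  │33┃                                   
    ┃ilson │55┃                                   
    ┃ Smith│18┃                                   
    ┃rown  │34┃                                   
    ┃Wilson│60┃                                   
    ┃Wilson│23┃                                   
━━━━┛ Jones│23┃                                   
Bob Davis  │57┃                                   
Bob Taylor │18┃                                   
Grace Davis│50┃                                   


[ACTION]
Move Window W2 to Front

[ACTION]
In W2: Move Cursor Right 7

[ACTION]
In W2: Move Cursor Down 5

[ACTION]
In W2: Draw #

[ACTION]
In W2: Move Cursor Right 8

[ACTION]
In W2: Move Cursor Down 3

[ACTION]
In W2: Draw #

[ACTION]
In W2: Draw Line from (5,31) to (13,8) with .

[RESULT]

              ┃█  ◎  ◎█          ┃                
              ┃█ @█ █ █          ┃                
              ┃█  □   █          ┃                
              ┃█ □ ██ █          ┃                
━━━━┓         ┃█  ◎□  █          ┃                
    ┃         ┃████████          ┃                
────┨━━━━━━━━━┃Moves: 0  0/3     ┃                
    ┃         ┃                  ┃                
    ┃─────────┗━━━━━━━━━━━━━━━━━━┛                
    ┃      │Ag┃                                   
    ┃──────┼──┃                                   
    ┃Smith │53┃                                   
    ┃mith  │33┃                                   
   .┃ilson │55┃                                   
... ┃ Smith│18┃                                   
    ┃rown  │34┃                                   
    ┃Wilson│60┃                                   
    ┃Wilson│23┃                                   
━━━━┛ Jones│23┃                                   
Bob Davis  │57┃                                   
Bob Taylor │18┃                                   
Grace Davis│50┃                                   
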